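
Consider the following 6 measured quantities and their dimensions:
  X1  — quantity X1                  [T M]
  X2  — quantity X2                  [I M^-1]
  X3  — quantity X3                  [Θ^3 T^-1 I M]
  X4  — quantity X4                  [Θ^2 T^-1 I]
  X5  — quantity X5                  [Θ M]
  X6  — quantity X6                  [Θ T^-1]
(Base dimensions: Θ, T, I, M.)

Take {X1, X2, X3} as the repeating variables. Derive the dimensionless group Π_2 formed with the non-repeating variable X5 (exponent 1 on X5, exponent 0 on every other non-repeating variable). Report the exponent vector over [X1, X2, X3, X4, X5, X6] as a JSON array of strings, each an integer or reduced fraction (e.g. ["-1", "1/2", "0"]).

["-1/3", "1/3", "-1/3", "0", "1", "0"]

Exponent matrix [Θ,T,I,M] × [X1,X2,X3,X4,X5,X6]:
  Θ: [ 0  0  3  2  1  1]
  T: [ 1  0 -1 -1  0 -1]
  I: [ 0  1  1  1  0  0]
  M: [ 1 -1  1  0  1  0]
Echelon form has 3 nonzero rows (pivots: X1,X2,X3)
Pivot set = {X1,X2,X3}, free = {X4,X5,X6}
RREF:
  r0: [   1    0    0 -1/3  1/3 -2/3]
  r1: [   0    1    0  1/3 -1/3 -1/3]
  r2: [   0    0    1  2/3  1/3  1/3]
  r3: [   0    0    0    0    0    0]
Fix exponent of X5 at 1, X4 at 0, X6 at 0; solve each RREF row for its pivot's exponent:
  r0: exp(X1) + (1/3)·1 = 0 ⇒ exp(X1) = -1/3
  r1: exp(X2) + (-1/3)·1 = 0 ⇒ exp(X2) = 1/3
  r2: exp(X3) + (1/3)·1 = 0 ⇒ exp(X3) = -1/3
Π_2 = X1^(-1/3) · X2^(1/3) · X3^(-1/3) · X5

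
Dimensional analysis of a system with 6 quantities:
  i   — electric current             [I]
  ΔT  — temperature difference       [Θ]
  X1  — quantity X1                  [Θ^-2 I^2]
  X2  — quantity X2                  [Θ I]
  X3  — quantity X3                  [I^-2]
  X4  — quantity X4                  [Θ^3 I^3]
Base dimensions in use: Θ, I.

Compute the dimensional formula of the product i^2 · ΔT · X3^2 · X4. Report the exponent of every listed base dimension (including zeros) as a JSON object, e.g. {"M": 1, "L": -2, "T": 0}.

{"Θ": 4, "I": 1}

Dimensional matrix (Θ×I by i×ΔT×X1×X2×X3×X4):
  Θ: [ 0  1 -2  1  0  3]
  I: [ 1  0  2  1 -2  3]
  [Θ]: (2)·0+(1)·1+(2)·0+(1)·3 = 4
  [I]: (2)·1+(1)·0+(2)·-2+(1)·3 = 1
⇒ Θ^4 I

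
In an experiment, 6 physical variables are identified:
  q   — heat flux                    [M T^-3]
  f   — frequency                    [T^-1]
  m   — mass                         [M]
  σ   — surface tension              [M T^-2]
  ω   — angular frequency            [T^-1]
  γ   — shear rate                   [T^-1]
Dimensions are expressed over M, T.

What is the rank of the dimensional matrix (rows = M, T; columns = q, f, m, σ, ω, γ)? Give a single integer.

2

Dimensional matrix (M×T by q×f×m×σ×ω×γ):
  M: [ 1  0  1  1  0  0]
  T: [-3 -1  0 -2 -1 -1]
RREF → pivots at {q,f} ⇒ r = 2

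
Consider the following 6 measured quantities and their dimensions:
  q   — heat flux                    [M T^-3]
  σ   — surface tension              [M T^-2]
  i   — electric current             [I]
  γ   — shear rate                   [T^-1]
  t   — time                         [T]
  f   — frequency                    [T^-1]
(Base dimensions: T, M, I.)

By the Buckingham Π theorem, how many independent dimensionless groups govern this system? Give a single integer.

3

Exponent matrix [T,M,I] × [q,σ,i,γ,t,f]:
  T: [-3 -2  0 -1  1 -1]
  M: [ 1  1  0  0  0  0]
  I: [ 0  0  1  0  0  0]
Echelon form has 3 nonzero rows (pivots: q,σ,i)
Π count = n − r = 6 − 3 = 3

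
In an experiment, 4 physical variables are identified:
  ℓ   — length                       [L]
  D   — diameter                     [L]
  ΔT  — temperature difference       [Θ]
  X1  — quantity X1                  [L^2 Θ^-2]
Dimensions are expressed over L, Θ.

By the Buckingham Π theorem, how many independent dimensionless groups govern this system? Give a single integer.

Dimensional matrix (L×Θ by ℓ×D×ΔT×X1):
  L: [ 1  1  0  2]
  Θ: [ 0  0  1 -2]
Echelon form has 2 nonzero rows (pivots: ℓ,ΔT)
Π count = n − r = 4 − 2 = 2

2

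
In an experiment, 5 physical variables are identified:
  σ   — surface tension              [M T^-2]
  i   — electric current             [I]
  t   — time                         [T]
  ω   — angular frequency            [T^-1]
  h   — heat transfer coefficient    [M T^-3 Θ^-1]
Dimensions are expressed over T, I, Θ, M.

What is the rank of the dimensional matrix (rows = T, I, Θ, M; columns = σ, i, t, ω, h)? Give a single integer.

4

Dimensional matrix (T×I×Θ×M by σ×i×t×ω×h):
  T: [-2  0  1 -1 -3]
  I: [ 0  1  0  0  0]
  Θ: [ 0  0  0  0 -1]
  M: [ 1  0  0  0  1]
Row reduction gives pivot columns σ,i,t,h; rank = 4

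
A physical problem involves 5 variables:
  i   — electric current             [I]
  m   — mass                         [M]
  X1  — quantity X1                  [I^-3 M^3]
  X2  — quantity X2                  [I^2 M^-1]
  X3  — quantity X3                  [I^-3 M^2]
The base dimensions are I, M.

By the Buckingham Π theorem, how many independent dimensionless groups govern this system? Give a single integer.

Exponent matrix [I,M] × [i,m,X1,X2,X3]:
  I: [ 1  0 -3  2 -3]
  M: [ 0  1  3 -1  2]
RREF → pivots at {i,m} ⇒ r = 2
n=5, r=2 ⇒ 3 dimensionless groups

3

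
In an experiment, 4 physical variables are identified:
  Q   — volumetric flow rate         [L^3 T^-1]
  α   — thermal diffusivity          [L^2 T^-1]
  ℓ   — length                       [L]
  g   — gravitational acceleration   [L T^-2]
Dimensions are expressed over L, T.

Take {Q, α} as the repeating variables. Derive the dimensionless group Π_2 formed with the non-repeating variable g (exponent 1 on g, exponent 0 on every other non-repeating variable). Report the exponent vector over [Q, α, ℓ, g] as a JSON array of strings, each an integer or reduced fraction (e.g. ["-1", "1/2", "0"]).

["3", "-5", "0", "1"]

Exponent matrix [L,T] × [Q,α,ℓ,g]:
  L: [ 3  2  1  1]
  T: [-1 -1  0 -2]
Row reduction gives pivot columns Q,α; rank = 2
Pivot set = {Q,α}, free = {ℓ,g}
RREF:
  r0: [   1    0    1   -3]
  r1: [   0    1   -1    5]
Fix exponent of g at 1, ℓ at 0; solve each RREF row for its pivot's exponent:
  r0: exp(Q) + (-3)·1 = 0 ⇒ exp(Q) = 3
  r1: exp(α) + (5)·1 = 0 ⇒ exp(α) = -5
Π_2 = Q^3 · α^-5 · g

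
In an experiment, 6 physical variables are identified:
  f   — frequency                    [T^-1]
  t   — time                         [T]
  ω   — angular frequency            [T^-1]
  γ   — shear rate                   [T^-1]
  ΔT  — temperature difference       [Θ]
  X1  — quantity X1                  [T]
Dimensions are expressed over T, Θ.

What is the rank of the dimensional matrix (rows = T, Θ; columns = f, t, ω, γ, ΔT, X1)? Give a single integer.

2

Write exponents as rows T,Θ / cols f,t,ω,γ,ΔT,X1:
  T: [-1  1 -1 -1  0  1]
  Θ: [ 0  0  0  0  1  0]
Echelon form has 2 nonzero rows (pivots: f,ΔT)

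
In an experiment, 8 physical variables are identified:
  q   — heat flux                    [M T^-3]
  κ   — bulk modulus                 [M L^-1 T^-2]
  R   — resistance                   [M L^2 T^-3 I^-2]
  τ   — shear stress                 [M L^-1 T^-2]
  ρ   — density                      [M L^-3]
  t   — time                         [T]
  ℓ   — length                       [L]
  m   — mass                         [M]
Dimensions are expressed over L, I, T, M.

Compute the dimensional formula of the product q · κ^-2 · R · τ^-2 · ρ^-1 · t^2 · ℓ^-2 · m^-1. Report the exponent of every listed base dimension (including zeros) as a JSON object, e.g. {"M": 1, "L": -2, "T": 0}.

{"L": 7, "I": -2, "T": 4, "M": -4}

Exponent matrix [L,I,T,M] × [q,κ,R,τ,ρ,t,ℓ,m]:
  L: [ 0 -1  2 -1 -3  0  1  0]
  I: [ 0  0 -2  0  0  0  0  0]
  T: [-3 -2 -3 -2  0  1  0  0]
  M: [ 1  1  1  1  1  0  0  1]
  [L]: (1)·0+(-2)·-1+(1)·2+(-2)·-1+(-1)·-3+(2)·0+(-2)·1+(-1)·0 = 7
  [I]: (1)·0+(-2)·0+(1)·-2+(-2)·0+(-1)·0+(2)·0+(-2)·0+(-1)·0 = -2
  [T]: (1)·-3+(-2)·-2+(1)·-3+(-2)·-2+(-1)·0+(2)·1+(-2)·0+(-1)·0 = 4
  [M]: (1)·1+(-2)·1+(1)·1+(-2)·1+(-1)·1+(2)·0+(-2)·0+(-1)·1 = -4
⇒ L^7 I^-2 T^4 M^-4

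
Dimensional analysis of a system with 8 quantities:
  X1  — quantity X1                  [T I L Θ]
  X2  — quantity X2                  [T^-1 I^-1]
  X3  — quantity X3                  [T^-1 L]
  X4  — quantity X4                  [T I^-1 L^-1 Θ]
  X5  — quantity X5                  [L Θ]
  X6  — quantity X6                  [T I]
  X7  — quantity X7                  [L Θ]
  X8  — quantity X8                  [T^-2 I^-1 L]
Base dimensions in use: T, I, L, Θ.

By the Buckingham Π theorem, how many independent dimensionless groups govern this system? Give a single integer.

Exponent matrix [T,I,L,Θ] × [X1,X2,X3,X4,X5,X6,X7,X8]:
  T: [ 1 -1 -1  1  0  1  0 -2]
  I: [ 1 -1  0 -1  0  1  0 -1]
  L: [ 1  0  1 -1  1  0  1  1]
  Θ: [ 1  0  0  1  1  0  1  0]
Echelon form has 3 nonzero rows (pivots: X1,X2,X3)
Π count = n − r = 8 − 3 = 5

5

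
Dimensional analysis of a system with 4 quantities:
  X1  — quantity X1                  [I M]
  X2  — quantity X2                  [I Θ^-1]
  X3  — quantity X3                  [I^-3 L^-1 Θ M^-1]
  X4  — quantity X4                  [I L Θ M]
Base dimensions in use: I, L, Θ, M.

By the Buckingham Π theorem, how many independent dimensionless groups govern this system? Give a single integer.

1

Exponent matrix [I,L,Θ,M] × [X1,X2,X3,X4]:
  I: [ 1  1 -3  1]
  L: [ 0  0 -1  1]
  Θ: [ 0 -1  1  1]
  M: [ 1  0 -1  1]
RREF → pivots at {X1,X2,X3} ⇒ r = 3
4 vars − rank 3 = 1 Π group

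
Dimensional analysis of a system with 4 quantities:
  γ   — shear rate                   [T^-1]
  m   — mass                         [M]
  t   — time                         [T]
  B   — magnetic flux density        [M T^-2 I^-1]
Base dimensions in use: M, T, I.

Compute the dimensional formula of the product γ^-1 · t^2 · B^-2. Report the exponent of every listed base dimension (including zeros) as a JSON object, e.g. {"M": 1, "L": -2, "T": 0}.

Write exponents as rows M,T,I / cols γ,m,t,B:
  M: [ 0  1  0  1]
  T: [-1  0  1 -2]
  I: [ 0  0  0 -1]
  [M]: (-1)·0+(2)·0+(-2)·1 = -2
  [T]: (-1)·-1+(2)·1+(-2)·-2 = 7
  [I]: (-1)·0+(2)·0+(-2)·-1 = 2
⇒ M^-2 T^7 I^2

{"M": -2, "T": 7, "I": 2}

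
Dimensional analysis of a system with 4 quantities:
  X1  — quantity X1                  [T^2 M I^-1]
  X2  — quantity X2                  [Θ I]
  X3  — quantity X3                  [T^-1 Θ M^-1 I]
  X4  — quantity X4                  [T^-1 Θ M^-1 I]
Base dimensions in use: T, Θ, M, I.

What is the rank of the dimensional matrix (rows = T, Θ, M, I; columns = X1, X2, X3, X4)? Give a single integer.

Write exponents as rows T,Θ,M,I / cols X1,X2,X3,X4:
  T: [ 2  0 -1 -1]
  Θ: [ 0  1  1  1]
  M: [ 1  0 -1 -1]
  I: [-1  1  1  1]
RREF → pivots at {X1,X2,X3} ⇒ r = 3

3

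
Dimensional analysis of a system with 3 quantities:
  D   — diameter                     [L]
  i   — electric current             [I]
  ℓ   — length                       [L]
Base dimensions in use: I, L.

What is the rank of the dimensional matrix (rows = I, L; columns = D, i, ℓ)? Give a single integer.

2

Dimensional matrix (I×L by D×i×ℓ):
  I: [ 0  1  0]
  L: [ 1  0  1]
Echelon form has 2 nonzero rows (pivots: D,i)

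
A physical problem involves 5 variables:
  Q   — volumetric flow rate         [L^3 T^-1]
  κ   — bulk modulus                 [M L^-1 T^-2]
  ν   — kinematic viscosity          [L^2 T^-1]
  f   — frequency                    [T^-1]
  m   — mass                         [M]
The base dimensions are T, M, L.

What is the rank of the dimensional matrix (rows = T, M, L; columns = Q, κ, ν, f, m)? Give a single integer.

Dimensional matrix (T×M×L by Q×κ×ν×f×m):
  T: [-1 -2 -1 -1  0]
  M: [ 0  1  0  0  1]
  L: [ 3 -1  2  0  0]
RREF → pivots at {Q,κ,ν} ⇒ r = 3

3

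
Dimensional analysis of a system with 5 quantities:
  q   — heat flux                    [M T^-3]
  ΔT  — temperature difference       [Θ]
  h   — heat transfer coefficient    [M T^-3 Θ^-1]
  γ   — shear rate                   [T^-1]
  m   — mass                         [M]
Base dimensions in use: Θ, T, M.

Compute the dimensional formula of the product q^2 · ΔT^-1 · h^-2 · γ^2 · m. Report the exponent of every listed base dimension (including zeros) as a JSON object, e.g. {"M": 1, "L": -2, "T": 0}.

{"Θ": 1, "T": -2, "M": 1}

Dimensional matrix (Θ×T×M by q×ΔT×h×γ×m):
  Θ: [ 0  1 -1  0  0]
  T: [-3  0 -3 -1  0]
  M: [ 1  0  1  0  1]
  [Θ]: (2)·0+(-1)·1+(-2)·-1+(2)·0+(1)·0 = 1
  [T]: (2)·-3+(-1)·0+(-2)·-3+(2)·-1+(1)·0 = -2
  [M]: (2)·1+(-1)·0+(-2)·1+(2)·0+(1)·1 = 1
⇒ Θ T^-2 M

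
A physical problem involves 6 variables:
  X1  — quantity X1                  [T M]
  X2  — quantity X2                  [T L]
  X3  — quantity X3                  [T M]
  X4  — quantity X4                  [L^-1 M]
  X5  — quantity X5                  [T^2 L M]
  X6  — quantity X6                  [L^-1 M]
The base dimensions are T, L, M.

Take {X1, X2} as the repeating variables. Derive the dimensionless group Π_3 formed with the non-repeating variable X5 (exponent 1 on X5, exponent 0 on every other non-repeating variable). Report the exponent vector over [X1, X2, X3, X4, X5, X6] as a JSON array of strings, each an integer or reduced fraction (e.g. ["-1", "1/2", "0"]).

Exponent matrix [T,L,M] × [X1,X2,X3,X4,X5,X6]:
  T: [ 1  1  1  0  2  0]
  L: [ 0  1  0 -1  1 -1]
  M: [ 1  0  1  1  1  1]
RREF → pivots at {X1,X2} ⇒ r = 2
Repeat: X1,X2; free: X3,X4,X5,X6
RREF:
  r0: [   1    0    1    1    1    1]
  r1: [   0    1    0   -1    1   -1]
  r2: [   0    0    0    0    0    0]
Fix exponent of X5 at 1, X3 at 0, X4 at 0, X6 at 0; solve each RREF row for its pivot's exponent:
  r0: exp(X1) + (1)·1 = 0 ⇒ exp(X1) = -1
  r1: exp(X2) + (1)·1 = 0 ⇒ exp(X2) = -1
Π_3 = X1^-1 · X2^-1 · X5

["-1", "-1", "0", "0", "1", "0"]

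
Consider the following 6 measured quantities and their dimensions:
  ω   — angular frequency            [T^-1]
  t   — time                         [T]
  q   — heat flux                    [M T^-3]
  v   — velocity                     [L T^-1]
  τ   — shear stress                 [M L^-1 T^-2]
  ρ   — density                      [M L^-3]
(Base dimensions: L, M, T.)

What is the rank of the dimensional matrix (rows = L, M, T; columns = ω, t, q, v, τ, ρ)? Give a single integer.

Write exponents as rows L,M,T / cols ω,t,q,v,τ,ρ:
  L: [ 0  0  0  1 -1 -3]
  M: [ 0  0  1  0  1  1]
  T: [-1  1 -3 -1 -2  0]
Row reduction gives pivot columns ω,q,v; rank = 3

3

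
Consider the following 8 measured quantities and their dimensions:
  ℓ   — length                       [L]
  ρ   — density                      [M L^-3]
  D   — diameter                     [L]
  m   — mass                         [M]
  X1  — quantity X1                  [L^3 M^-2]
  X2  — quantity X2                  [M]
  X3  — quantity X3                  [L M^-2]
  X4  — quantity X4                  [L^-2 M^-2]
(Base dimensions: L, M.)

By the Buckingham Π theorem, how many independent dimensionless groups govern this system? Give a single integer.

6

Write exponents as rows L,M / cols ℓ,ρ,D,m,X1,X2,X3,X4:
  L: [ 1 -3  1  0  3  0  1 -2]
  M: [ 0  1  0  1 -2  1 -2 -2]
RREF → pivots at {ℓ,ρ} ⇒ r = 2
n=8, r=2 ⇒ 6 dimensionless groups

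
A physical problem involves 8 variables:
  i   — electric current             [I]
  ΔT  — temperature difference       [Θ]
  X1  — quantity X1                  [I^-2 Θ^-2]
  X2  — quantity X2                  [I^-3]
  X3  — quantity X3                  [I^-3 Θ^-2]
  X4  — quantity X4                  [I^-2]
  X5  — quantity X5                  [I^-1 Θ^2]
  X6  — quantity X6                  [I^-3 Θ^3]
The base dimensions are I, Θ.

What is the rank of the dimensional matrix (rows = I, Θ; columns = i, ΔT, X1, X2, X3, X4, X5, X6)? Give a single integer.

Write exponents as rows I,Θ / cols i,ΔT,X1,X2,X3,X4,X5,X6:
  I: [ 1  0 -2 -3 -3 -2 -1 -3]
  Θ: [ 0  1 -2  0 -2  0  2  3]
Row reduction gives pivot columns i,ΔT; rank = 2

2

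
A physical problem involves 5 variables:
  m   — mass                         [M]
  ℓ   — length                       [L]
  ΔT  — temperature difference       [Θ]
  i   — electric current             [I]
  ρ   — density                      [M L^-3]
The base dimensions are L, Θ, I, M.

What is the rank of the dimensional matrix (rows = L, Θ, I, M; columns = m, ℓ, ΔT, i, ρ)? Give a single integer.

4

Dimensional matrix (L×Θ×I×M by m×ℓ×ΔT×i×ρ):
  L: [ 0  1  0  0 -3]
  Θ: [ 0  0  1  0  0]
  I: [ 0  0  0  1  0]
  M: [ 1  0  0  0  1]
Row reduction gives pivot columns m,ℓ,ΔT,i; rank = 4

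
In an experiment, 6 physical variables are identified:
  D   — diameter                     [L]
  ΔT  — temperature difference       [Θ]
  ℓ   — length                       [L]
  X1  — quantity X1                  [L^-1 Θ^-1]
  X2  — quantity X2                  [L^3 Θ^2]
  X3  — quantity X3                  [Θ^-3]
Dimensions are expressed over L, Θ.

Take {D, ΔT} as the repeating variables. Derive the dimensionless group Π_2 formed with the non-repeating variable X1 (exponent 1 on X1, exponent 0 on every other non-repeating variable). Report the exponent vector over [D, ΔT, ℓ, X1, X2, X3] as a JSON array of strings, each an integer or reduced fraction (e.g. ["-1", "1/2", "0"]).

["1", "1", "0", "1", "0", "0"]

Write exponents as rows L,Θ / cols D,ΔT,ℓ,X1,X2,X3:
  L: [ 1  0  1 -1  3  0]
  Θ: [ 0  1  0 -1  2 -3]
Echelon form has 2 nonzero rows (pivots: D,ΔT)
Repeat: D,ΔT; free: ℓ,X1,X2,X3
RREF:
  r0: [   1    0    1   -1    3    0]
  r1: [   0    1    0   -1    2   -3]
Fix exponent of X1 at 1, ℓ at 0, X2 at 0, X3 at 0; solve each RREF row for its pivot's exponent:
  r0: exp(D) + (-1)·1 = 0 ⇒ exp(D) = 1
  r1: exp(ΔT) + (-1)·1 = 0 ⇒ exp(ΔT) = 1
Π_2 = D · ΔT · X1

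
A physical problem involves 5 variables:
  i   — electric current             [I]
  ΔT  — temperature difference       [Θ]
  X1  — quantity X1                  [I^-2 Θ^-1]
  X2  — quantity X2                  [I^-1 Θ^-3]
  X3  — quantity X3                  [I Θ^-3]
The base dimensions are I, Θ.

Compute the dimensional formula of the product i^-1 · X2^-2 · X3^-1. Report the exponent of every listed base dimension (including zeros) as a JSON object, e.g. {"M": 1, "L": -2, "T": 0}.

Dimensional matrix (I×Θ by i×ΔT×X1×X2×X3):
  I: [ 1  0 -2 -1  1]
  Θ: [ 0  1 -1 -3 -3]
  [I]: (-1)·1+(-2)·-1+(-1)·1 = 0
  [Θ]: (-1)·0+(-2)·-3+(-1)·-3 = 9
⇒ Θ^9

{"I": 0, "Θ": 9}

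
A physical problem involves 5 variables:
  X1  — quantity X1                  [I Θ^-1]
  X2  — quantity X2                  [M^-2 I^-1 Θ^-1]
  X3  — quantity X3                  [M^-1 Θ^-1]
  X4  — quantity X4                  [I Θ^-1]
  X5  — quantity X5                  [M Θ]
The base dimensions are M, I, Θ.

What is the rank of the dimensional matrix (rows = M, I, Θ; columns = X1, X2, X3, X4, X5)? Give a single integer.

2

Dimensional matrix (M×I×Θ by X1×X2×X3×X4×X5):
  M: [ 0 -2 -1  0  1]
  I: [ 1 -1  0  1  0]
  Θ: [-1 -1 -1 -1  1]
Row reduction gives pivot columns X1,X2; rank = 2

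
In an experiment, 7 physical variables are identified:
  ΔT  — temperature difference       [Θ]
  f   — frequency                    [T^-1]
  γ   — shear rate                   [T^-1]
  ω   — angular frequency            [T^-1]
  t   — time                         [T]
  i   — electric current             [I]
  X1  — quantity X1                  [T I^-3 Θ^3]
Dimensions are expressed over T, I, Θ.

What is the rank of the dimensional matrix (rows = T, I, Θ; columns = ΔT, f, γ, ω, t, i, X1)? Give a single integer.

Write exponents as rows T,I,Θ / cols ΔT,f,γ,ω,t,i,X1:
  T: [ 0 -1 -1 -1  1  0  1]
  I: [ 0  0  0  0  0  1 -3]
  Θ: [ 1  0  0  0  0  0  3]
RREF → pivots at {ΔT,f,i} ⇒ r = 3

3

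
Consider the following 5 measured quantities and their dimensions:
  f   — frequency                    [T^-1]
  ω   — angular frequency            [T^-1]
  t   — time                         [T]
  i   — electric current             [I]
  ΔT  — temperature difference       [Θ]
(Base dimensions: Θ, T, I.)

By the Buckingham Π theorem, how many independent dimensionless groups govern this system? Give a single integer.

2

Dimensional matrix (Θ×T×I by f×ω×t×i×ΔT):
  Θ: [ 0  0  0  0  1]
  T: [-1 -1  1  0  0]
  I: [ 0  0  0  1  0]
Row reduction gives pivot columns f,i,ΔT; rank = 3
5 vars − rank 3 = 2 Π groups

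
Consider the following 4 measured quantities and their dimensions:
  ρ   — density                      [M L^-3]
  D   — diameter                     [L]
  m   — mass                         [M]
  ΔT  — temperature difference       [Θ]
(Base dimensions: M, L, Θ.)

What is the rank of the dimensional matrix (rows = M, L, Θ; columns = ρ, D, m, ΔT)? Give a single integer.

3

Exponent matrix [M,L,Θ] × [ρ,D,m,ΔT]:
  M: [ 1  0  1  0]
  L: [-3  1  0  0]
  Θ: [ 0  0  0  1]
RREF → pivots at {ρ,D,ΔT} ⇒ r = 3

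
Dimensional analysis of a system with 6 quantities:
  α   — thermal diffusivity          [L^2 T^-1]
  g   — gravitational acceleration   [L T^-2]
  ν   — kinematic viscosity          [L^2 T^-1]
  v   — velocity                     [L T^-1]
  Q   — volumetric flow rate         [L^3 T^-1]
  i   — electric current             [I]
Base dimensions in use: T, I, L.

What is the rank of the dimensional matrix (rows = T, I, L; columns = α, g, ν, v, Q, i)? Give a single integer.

3

Write exponents as rows T,I,L / cols α,g,ν,v,Q,i:
  T: [-1 -2 -1 -1 -1  0]
  I: [ 0  0  0  0  0  1]
  L: [ 2  1  2  1  3  0]
Row reduction gives pivot columns α,g,i; rank = 3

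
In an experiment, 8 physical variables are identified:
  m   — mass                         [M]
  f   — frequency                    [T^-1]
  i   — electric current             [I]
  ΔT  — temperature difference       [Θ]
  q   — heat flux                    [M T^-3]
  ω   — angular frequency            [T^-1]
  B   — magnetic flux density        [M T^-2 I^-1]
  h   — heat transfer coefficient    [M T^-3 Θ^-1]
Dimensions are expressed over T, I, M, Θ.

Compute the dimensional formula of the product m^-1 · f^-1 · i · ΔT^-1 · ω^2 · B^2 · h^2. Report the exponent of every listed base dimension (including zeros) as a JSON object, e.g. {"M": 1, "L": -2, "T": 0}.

Exponent matrix [T,I,M,Θ] × [m,f,i,ΔT,q,ω,B,h]:
  T: [ 0 -1  0  0 -3 -1 -2 -3]
  I: [ 0  0  1  0  0  0 -1  0]
  M: [ 1  0  0  0  1  0  1  1]
  Θ: [ 0  0  0  1  0  0  0 -1]
  [T]: (-1)·0+(-1)·-1+(1)·0+(-1)·0+(2)·-1+(2)·-2+(2)·-3 = -11
  [I]: (-1)·0+(-1)·0+(1)·1+(-1)·0+(2)·0+(2)·-1+(2)·0 = -1
  [M]: (-1)·1+(-1)·0+(1)·0+(-1)·0+(2)·0+(2)·1+(2)·1 = 3
  [Θ]: (-1)·0+(-1)·0+(1)·0+(-1)·1+(2)·0+(2)·0+(2)·-1 = -3
⇒ T^-11 I^-1 M^3 Θ^-3

{"T": -11, "I": -1, "M": 3, "Θ": -3}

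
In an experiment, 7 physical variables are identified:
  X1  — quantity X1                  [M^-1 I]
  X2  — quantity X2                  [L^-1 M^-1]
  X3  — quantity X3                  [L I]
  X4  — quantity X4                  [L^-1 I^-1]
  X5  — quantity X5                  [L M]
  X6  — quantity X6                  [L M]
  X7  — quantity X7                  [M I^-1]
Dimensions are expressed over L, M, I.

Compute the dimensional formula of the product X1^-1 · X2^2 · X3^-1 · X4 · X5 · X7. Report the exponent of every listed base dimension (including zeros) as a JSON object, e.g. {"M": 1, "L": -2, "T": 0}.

{"L": -3, "M": 1, "I": -4}

Exponent matrix [L,M,I] × [X1,X2,X3,X4,X5,X6,X7]:
  L: [ 0 -1  1 -1  1  1  0]
  M: [-1 -1  0  0  1  1  1]
  I: [ 1  0  1 -1  0  0 -1]
  [L]: (-1)·0+(2)·-1+(-1)·1+(1)·-1+(1)·1+(1)·0 = -3
  [M]: (-1)·-1+(2)·-1+(-1)·0+(1)·0+(1)·1+(1)·1 = 1
  [I]: (-1)·1+(2)·0+(-1)·1+(1)·-1+(1)·0+(1)·-1 = -4
⇒ L^-3 M I^-4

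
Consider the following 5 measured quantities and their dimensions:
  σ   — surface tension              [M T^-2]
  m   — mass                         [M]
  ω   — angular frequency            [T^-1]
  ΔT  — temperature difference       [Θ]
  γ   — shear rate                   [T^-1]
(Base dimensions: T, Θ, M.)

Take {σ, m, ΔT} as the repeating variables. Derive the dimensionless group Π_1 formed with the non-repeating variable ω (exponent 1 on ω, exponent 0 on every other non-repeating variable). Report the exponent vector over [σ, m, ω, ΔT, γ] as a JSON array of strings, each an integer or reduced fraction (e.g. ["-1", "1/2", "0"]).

Exponent matrix [T,Θ,M] × [σ,m,ω,ΔT,γ]:
  T: [-2  0 -1  0 -1]
  Θ: [ 0  0  0  1  0]
  M: [ 1  1  0  0  0]
Row reduction gives pivot columns σ,m,ΔT; rank = 3
Repeat: σ,m,ΔT; free: ω,γ
RREF:
  r0: [   1    0  1/2    0  1/2]
  r1: [   0    1 -1/2    0 -1/2]
  r2: [   0    0    0    1    0]
Fix exponent of ω at 1, γ at 0; solve each RREF row for its pivot's exponent:
  r0: exp(σ) + (1/2)·1 = 0 ⇒ exp(σ) = -1/2
  r1: exp(m) + (-1/2)·1 = 0 ⇒ exp(m) = 1/2
  r2: exp(ΔT) + (0)·1 = 0 ⇒ exp(ΔT) = 0
Π_1 = σ^(-1/2) · m^(1/2) · ω

["-1/2", "1/2", "1", "0", "0"]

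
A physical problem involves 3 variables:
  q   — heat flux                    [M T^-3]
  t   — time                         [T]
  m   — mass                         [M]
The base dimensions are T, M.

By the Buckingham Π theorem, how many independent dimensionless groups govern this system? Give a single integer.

1

Exponent matrix [T,M] × [q,t,m]:
  T: [-3  1  0]
  M: [ 1  0  1]
Echelon form has 2 nonzero rows (pivots: q,t)
3 vars − rank 2 = 1 Π group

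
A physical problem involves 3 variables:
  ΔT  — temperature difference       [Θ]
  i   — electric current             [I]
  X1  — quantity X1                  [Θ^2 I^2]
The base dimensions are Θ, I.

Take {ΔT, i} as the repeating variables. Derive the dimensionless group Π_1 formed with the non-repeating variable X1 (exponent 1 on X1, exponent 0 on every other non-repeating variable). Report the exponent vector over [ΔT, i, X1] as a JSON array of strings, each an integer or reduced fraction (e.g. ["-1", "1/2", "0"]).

Dimensional matrix (Θ×I by ΔT×i×X1):
  Θ: [ 1  0  2]
  I: [ 0  1  2]
Row reduction gives pivot columns ΔT,i; rank = 2
Pivot set = {ΔT,i}, free = {X1}
RREF:
  r0: [   1    0    2]
  r1: [   0    1    2]
Fix exponent of X1 at 1; solve each RREF row for its pivot's exponent:
  r0: exp(ΔT) + (2)·1 = 0 ⇒ exp(ΔT) = -2
  r1: exp(i) + (2)·1 = 0 ⇒ exp(i) = -2
Π_1 = ΔT^-2 · i^-2 · X1

["-2", "-2", "1"]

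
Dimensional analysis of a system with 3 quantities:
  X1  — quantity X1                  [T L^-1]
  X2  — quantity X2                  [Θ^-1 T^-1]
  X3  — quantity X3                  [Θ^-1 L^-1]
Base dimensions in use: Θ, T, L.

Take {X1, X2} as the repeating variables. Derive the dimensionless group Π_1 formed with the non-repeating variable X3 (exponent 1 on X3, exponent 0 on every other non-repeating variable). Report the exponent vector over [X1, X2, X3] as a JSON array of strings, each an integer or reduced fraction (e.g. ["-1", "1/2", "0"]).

Write exponents as rows Θ,T,L / cols X1,X2,X3:
  Θ: [ 0 -1 -1]
  T: [ 1 -1  0]
  L: [-1  0 -1]
Echelon form has 2 nonzero rows (pivots: X1,X2)
Pivot set = {X1,X2}, free = {X3}
RREF:
  r0: [   1    0    1]
  r1: [   0    1    1]
  r2: [   0    0    0]
Fix exponent of X3 at 1; solve each RREF row for its pivot's exponent:
  r0: exp(X1) + (1)·1 = 0 ⇒ exp(X1) = -1
  r1: exp(X2) + (1)·1 = 0 ⇒ exp(X2) = -1
Π_1 = X1^-1 · X2^-1 · X3

["-1", "-1", "1"]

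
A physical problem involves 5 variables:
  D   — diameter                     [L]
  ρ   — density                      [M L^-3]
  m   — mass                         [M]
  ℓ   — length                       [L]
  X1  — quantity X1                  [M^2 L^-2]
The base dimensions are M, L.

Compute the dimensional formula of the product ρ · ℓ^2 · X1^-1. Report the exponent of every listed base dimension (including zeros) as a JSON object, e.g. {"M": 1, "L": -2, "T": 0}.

{"M": -1, "L": 1}

Dimensional matrix (M×L by D×ρ×m×ℓ×X1):
  M: [ 0  1  1  0  2]
  L: [ 1 -3  0  1 -2]
  [M]: (1)·1+(2)·0+(-1)·2 = -1
  [L]: (1)·-3+(2)·1+(-1)·-2 = 1
⇒ M^-1 L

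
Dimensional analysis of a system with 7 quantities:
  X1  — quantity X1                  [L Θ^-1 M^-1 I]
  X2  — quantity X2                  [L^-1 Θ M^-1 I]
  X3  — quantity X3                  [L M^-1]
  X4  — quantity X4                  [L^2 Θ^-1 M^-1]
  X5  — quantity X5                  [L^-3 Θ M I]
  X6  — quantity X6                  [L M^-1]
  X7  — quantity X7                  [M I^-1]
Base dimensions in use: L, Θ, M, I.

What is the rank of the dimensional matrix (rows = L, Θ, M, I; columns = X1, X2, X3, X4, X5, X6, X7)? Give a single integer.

Dimensional matrix (L×Θ×M×I by X1×X2×X3×X4×X5×X6×X7):
  L: [ 1 -1  1  2 -3  1  0]
  Θ: [-1  1  0 -1  1  0  0]
  M: [-1 -1 -1 -1  1 -1  1]
  I: [ 1  1  0  0  1  0 -1]
Echelon form has 3 nonzero rows (pivots: X1,X2,X3)

3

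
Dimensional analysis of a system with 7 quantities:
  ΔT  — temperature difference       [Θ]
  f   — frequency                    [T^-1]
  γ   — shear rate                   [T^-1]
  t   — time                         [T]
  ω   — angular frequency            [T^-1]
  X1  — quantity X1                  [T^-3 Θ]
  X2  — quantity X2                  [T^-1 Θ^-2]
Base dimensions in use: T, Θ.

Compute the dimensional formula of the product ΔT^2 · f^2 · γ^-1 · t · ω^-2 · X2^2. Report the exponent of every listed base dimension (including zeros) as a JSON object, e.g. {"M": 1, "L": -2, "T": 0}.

{"T": 0, "Θ": -2}

Exponent matrix [T,Θ] × [ΔT,f,γ,t,ω,X1,X2]:
  T: [ 0 -1 -1  1 -1 -3 -1]
  Θ: [ 1  0  0  0  0  1 -2]
  [T]: (2)·0+(2)·-1+(-1)·-1+(1)·1+(-2)·-1+(2)·-1 = 0
  [Θ]: (2)·1+(2)·0+(-1)·0+(1)·0+(-2)·0+(2)·-2 = -2
⇒ Θ^-2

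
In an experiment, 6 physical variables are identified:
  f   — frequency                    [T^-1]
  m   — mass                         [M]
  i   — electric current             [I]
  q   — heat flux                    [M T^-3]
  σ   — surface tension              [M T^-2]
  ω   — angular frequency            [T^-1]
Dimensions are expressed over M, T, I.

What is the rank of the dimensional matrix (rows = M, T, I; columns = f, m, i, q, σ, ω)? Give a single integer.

Write exponents as rows M,T,I / cols f,m,i,q,σ,ω:
  M: [ 0  1  0  1  1  0]
  T: [-1  0  0 -3 -2 -1]
  I: [ 0  0  1  0  0  0]
Row reduction gives pivot columns f,m,i; rank = 3

3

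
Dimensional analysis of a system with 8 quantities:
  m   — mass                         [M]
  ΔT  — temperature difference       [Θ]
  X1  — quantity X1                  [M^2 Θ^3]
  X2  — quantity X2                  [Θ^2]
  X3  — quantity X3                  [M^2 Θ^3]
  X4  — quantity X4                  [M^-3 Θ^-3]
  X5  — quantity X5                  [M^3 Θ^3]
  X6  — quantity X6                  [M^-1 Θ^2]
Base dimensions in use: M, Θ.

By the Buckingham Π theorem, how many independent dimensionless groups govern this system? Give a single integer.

Exponent matrix [M,Θ] × [m,ΔT,X1,X2,X3,X4,X5,X6]:
  M: [ 1  0  2  0  2 -3  3 -1]
  Θ: [ 0  1  3  2  3 -3  3  2]
Echelon form has 2 nonzero rows (pivots: m,ΔT)
n=8, r=2 ⇒ 6 dimensionless groups

6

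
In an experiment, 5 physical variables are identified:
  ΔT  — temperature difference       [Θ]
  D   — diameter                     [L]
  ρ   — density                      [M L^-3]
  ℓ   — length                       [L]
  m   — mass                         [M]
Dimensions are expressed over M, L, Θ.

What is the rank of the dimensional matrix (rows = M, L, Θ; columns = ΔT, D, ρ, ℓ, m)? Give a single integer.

3

Write exponents as rows M,L,Θ / cols ΔT,D,ρ,ℓ,m:
  M: [ 0  0  1  0  1]
  L: [ 0  1 -3  1  0]
  Θ: [ 1  0  0  0  0]
RREF → pivots at {ΔT,D,ρ} ⇒ r = 3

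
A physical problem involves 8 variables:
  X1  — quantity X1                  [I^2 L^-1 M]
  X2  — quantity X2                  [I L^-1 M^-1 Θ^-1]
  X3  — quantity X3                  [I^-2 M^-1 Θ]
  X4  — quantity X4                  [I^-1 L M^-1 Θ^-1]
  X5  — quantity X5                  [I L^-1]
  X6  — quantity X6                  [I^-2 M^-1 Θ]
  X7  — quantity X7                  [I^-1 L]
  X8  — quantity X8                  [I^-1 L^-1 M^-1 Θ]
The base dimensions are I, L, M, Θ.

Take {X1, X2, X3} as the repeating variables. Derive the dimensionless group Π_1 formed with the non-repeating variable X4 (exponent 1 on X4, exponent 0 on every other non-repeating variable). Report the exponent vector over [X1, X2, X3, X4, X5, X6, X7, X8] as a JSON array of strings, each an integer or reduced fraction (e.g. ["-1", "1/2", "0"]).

["4/3", "-1/3", "2/3", "1", "0", "0", "0", "0"]

Write exponents as rows I,L,M,Θ / cols X1,X2,X3,X4,X5,X6,X7,X8:
  I: [ 2  1 -2 -1  1 -2 -1 -1]
  L: [-1 -1  0  1 -1  0  1 -1]
  M: [ 1 -1 -1 -1  0 -1  0 -1]
  Θ: [ 0 -1  1 -1  0  1  0  1]
RREF → pivots at {X1,X2,X3} ⇒ r = 3
Pivot set = {X1,X2,X3}, free = {X4,X5,X6,X7,X8}
RREF:
  r0: [   1    0    0 -4/3  2/3    0 -2/3  2/3]
  r1: [   0    1    0  1/3  1/3    0 -1/3  1/3]
  r2: [   0    0    1 -2/3  1/3    1 -1/3  4/3]
  r3: [   0    0    0    0    0    0    0    0]
Fix exponent of X4 at 1, X5 at 0, X6 at 0, X7 at 0, X8 at 0; solve each RREF row for its pivot's exponent:
  r0: exp(X1) + (-4/3)·1 = 0 ⇒ exp(X1) = 4/3
  r1: exp(X2) + (1/3)·1 = 0 ⇒ exp(X2) = -1/3
  r2: exp(X3) + (-2/3)·1 = 0 ⇒ exp(X3) = 2/3
Π_1 = X1^(4/3) · X2^(-1/3) · X3^(2/3) · X4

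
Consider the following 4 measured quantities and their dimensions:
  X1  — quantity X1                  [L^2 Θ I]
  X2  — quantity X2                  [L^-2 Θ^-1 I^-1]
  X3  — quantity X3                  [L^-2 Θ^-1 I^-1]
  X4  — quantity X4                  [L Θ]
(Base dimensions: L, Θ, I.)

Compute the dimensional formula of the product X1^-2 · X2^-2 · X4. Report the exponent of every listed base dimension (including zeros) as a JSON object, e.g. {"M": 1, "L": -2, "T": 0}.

Exponent matrix [L,Θ,I] × [X1,X2,X3,X4]:
  L: [ 2 -2 -2  1]
  Θ: [ 1 -1 -1  1]
  I: [ 1 -1 -1  0]
  [L]: (-2)·2+(-2)·-2+(1)·1 = 1
  [Θ]: (-2)·1+(-2)·-1+(1)·1 = 1
  [I]: (-2)·1+(-2)·-1+(1)·0 = 0
⇒ L Θ

{"L": 1, "Θ": 1, "I": 0}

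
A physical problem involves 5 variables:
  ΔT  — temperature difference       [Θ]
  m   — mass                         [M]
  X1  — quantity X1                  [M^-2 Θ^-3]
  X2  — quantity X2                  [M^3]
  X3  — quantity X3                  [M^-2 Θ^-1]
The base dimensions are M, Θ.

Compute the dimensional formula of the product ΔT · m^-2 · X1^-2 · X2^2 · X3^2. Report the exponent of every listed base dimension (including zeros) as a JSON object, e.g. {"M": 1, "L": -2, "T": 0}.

{"M": 4, "Θ": 5}

Dimensional matrix (M×Θ by ΔT×m×X1×X2×X3):
  M: [ 0  1 -2  3 -2]
  Θ: [ 1  0 -3  0 -1]
  [M]: (1)·0+(-2)·1+(-2)·-2+(2)·3+(2)·-2 = 4
  [Θ]: (1)·1+(-2)·0+(-2)·-3+(2)·0+(2)·-1 = 5
⇒ M^4 Θ^5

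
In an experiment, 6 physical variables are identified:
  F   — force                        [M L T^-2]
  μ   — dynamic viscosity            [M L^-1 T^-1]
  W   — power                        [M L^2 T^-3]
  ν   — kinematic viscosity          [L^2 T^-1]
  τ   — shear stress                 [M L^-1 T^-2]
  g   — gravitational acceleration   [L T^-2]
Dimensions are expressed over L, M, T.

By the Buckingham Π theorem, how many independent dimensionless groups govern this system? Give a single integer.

3

Write exponents as rows L,M,T / cols F,μ,W,ν,τ,g:
  L: [ 1 -1  2  2 -1  1]
  M: [ 1  1  1  0  1  0]
  T: [-2 -1 -3 -1 -2 -2]
Row reduction gives pivot columns F,μ,W; rank = 3
Π count = n − r = 6 − 3 = 3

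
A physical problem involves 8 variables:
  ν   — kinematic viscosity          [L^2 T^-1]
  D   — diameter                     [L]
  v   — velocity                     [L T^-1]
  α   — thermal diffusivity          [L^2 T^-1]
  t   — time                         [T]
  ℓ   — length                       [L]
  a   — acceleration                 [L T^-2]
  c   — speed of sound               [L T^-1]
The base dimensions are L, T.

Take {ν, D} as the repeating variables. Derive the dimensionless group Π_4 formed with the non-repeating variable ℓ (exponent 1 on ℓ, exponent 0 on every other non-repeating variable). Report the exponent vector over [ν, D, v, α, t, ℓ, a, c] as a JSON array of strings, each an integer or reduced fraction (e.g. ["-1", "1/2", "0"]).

["0", "-1", "0", "0", "0", "1", "0", "0"]

Dimensional matrix (L×T by ν×D×v×α×t×ℓ×a×c):
  L: [ 2  1  1  2  0  1  1  1]
  T: [-1  0 -1 -1  1  0 -2 -1]
Echelon form has 2 nonzero rows (pivots: ν,D)
Pivot set = {ν,D}, free = {v,α,t,ℓ,a,c}
RREF:
  r0: [   1    0    1    1   -1    0    2    1]
  r1: [   0    1   -1    0    2    1   -3   -1]
Fix exponent of ℓ at 1, v at 0, α at 0, t at 0, a at 0, c at 0; solve each RREF row for its pivot's exponent:
  r0: exp(ν) + (0)·1 = 0 ⇒ exp(ν) = 0
  r1: exp(D) + (1)·1 = 0 ⇒ exp(D) = -1
Π_4 = D^-1 · ℓ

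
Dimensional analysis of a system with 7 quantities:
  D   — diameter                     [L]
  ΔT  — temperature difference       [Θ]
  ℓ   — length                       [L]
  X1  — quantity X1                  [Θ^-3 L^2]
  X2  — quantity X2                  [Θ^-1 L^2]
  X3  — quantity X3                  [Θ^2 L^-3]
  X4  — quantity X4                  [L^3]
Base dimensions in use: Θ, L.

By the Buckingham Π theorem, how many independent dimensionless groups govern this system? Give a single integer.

Exponent matrix [Θ,L] × [D,ΔT,ℓ,X1,X2,X3,X4]:
  Θ: [ 0  1  0 -3 -1  2  0]
  L: [ 1  0  1  2  2 -3  3]
Row reduction gives pivot columns D,ΔT; rank = 2
7 vars − rank 2 = 5 Π groups

5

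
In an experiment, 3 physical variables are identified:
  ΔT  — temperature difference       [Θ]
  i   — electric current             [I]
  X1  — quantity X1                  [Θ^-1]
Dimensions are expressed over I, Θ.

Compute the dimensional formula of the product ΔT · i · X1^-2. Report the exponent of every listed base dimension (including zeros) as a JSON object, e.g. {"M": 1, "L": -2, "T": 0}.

{"I": 1, "Θ": 3}

Exponent matrix [I,Θ] × [ΔT,i,X1]:
  I: [ 0  1  0]
  Θ: [ 1  0 -1]
  [I]: (1)·0+(1)·1+(-2)·0 = 1
  [Θ]: (1)·1+(1)·0+(-2)·-1 = 3
⇒ I Θ^3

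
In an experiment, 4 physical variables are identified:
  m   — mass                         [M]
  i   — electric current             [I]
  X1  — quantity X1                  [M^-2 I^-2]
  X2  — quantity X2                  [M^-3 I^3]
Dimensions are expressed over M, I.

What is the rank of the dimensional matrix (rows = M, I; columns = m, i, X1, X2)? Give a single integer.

2

Dimensional matrix (M×I by m×i×X1×X2):
  M: [ 1  0 -2 -3]
  I: [ 0  1 -2  3]
Echelon form has 2 nonzero rows (pivots: m,i)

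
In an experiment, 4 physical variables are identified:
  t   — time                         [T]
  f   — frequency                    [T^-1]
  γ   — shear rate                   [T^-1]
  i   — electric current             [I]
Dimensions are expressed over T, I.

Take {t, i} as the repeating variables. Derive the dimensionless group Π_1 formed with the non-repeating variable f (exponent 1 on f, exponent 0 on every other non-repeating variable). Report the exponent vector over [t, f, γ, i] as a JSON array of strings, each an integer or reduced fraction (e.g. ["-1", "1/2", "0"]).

Exponent matrix [T,I] × [t,f,γ,i]:
  T: [ 1 -1 -1  0]
  I: [ 0  0  0  1]
Echelon form has 2 nonzero rows (pivots: t,i)
Repeat: t,i; free: f,γ
RREF:
  r0: [   1   -1   -1    0]
  r1: [   0    0    0    1]
Fix exponent of f at 1, γ at 0; solve each RREF row for its pivot's exponent:
  r0: exp(t) + (-1)·1 = 0 ⇒ exp(t) = 1
  r1: exp(i) + (0)·1 = 0 ⇒ exp(i) = 0
Π_1 = t · f

["1", "1", "0", "0"]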